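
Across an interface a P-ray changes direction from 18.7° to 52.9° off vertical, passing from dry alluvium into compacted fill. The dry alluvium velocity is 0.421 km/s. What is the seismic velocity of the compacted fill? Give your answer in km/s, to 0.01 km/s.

1.05 km/s

sin 18.7° = 0.3206; sin 52.9° = 0.7976.
V₂ = V₁·(sin θ₂/sin θ₁) = 0.421·(0.7976/0.3206) = 1.05 km/s.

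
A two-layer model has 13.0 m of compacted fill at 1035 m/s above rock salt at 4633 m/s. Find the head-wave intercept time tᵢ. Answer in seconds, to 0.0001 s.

0.0245 s

tᵢ = 2h·√(V₂²−V₁²)/(V₁V₂).
√(V₂²−V₁²) = √(4633²−1035²) = 4515.9 m/s.
tᵢ = 2·13.0·4515.9/(1035·4633) = 0.02449 s.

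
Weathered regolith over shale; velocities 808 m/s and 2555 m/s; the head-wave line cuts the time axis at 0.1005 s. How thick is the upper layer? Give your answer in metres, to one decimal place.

42.8 m

h = tᵢ·V₁·V₂ / (2·√(V₂²−V₁²)).
√(V₂²−V₁²) = √(2555² − 808²) = 2423.9 m/s.
h = 0.1005 s × 808 × 2555 / (2 × 2423.9) = 42.80 m.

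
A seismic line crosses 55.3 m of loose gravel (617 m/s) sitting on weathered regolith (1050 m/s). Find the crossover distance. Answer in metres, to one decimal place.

217.0 m

x_cross = 2h·√((V₂+V₁)/(V₂−V₁)).
(V₂+V₁)/(V₂−V₁) = (1050+617)/(1050−617) = 3.8499; √ = 1.9621.
x_cross = 2·55.3·1.9621 = 217.01 m.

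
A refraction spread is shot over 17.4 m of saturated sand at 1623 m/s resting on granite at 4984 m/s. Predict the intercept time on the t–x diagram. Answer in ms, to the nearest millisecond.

θ_c = arcsin(V₁/V₂) = arcsin(1623/4984) = 19.00°; cos θ_c = 0.9455.
tᵢ = 2h·cos θ_c / V₁ = 2·17.4·0.9455 / 1623 = 0.02027 s.

20 ms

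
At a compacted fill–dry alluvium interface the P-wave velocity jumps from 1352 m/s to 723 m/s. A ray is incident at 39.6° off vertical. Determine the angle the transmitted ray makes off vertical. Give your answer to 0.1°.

sin θ₁/V₁ = sin θ₂/V₂ ⇒ sin θ₂ = 723·sin 39.6°/1352 = 723·0.6374/1352 = 0.3409.
θ₂ = sin⁻¹(0.3409) = 19.93° (from vertical).

19.9°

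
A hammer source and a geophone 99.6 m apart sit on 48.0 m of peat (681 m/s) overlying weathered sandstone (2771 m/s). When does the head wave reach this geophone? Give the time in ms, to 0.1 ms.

θ_c = arcsin(V₁/V₂) = arcsin(681/2771) = 14.23°, cos θ_c = 0.9693.
Intercept time tᵢ = 2h cos θ_c / V₁ = 2·48.0·0.9693/681 = 0.13665 s.
t = x/V₂ + tᵢ = 99.6/2771 + 0.13665 = 0.17259 s.

172.6 ms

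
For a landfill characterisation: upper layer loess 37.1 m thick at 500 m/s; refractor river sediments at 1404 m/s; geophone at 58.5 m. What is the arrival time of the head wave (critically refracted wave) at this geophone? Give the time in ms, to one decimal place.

t = x/V₂ + 2h·√(V₂²−V₁²)/(V₁V₂).
√(V₂²−V₁²) = √(1404²−500²) = 1312.0 m/s; delay term = 2·37.1·1312.0/(500·1404) = 0.13867 s.
t = 58.5/1404 + 0.13867 = 0.18034 s.

180.3 ms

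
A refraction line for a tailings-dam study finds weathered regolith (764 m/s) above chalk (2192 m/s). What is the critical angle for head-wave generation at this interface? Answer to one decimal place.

20.4°

At critical incidence the refracted ray runs along the interface (θ₂ = 90°), so sin θ_c = V₁/V₂.
θ_c = arcsin(764/2192) = arcsin 0.3485 = 20.40°.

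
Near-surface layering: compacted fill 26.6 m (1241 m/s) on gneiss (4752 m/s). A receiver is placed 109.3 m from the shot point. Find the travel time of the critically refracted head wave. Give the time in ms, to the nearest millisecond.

64 ms

t = x/V₂ + 2h·√(V₂²−V₁²)/(V₁V₂).
√(V₂²−V₁²) = √(4752²−1241²) = 4587.1 m/s; delay term = 2·26.6·4587.1/(1241·4752) = 0.04138 s.
t = 109.3/4752 + 0.04138 = 0.06438 s.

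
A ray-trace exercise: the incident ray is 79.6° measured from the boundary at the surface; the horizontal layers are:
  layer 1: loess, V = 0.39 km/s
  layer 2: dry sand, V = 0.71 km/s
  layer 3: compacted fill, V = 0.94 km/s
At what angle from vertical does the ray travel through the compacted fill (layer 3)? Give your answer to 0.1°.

From the normal: θ₁ = 90° − 79.6° = 10.4°.
Snell's law across each interface conserves sin θ / V, so sin θ_3 = V_3·sin θ₁/V₁.
sin θ_3 = 0.94 × sin 10.4° / 0.39 = 0.4351.
θ_3 = 25.79° from the vertical.

25.8°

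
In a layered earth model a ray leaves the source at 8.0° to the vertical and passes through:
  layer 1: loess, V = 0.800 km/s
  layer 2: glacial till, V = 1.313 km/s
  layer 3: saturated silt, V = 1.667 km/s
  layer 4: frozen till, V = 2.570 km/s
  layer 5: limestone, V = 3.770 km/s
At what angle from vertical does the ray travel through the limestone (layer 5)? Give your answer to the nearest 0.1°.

41.0°

Snell's law across each interface conserves sin θ / V, so sin θ_5 = V_5·sin θ₁/V₁.
sin θ_5 = 3.770 × sin 8.0° / 0.800 = 0.6559.
θ_5 = arcsin 0.6559 = 40.98°.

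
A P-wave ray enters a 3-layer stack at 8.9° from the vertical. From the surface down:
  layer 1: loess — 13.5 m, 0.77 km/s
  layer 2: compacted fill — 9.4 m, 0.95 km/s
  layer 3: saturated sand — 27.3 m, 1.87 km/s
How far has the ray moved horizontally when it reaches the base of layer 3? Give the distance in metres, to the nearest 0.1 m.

15.0 m

Apply Snell's law at each interface; in layer i the horizontal offset is hᵢ·tan θᵢ.
Layer 1: θ = 8.90°; offset = 13.5·tan 8.90° = 2.114 m.
Layer 2: sin θ = 0.95·sin 8.9°/0.77 = 0.1909, θ = 11.00°; offset = 9.4·tan 11.00° = 1.828 m.
Layer 3: sin θ = 1.87·sin 8.9°/0.77 = 0.3757, θ = 22.07°; offset = 27.3·tan 22.07° = 11.068 m.
Summing the layer offsets gives 15.010 m.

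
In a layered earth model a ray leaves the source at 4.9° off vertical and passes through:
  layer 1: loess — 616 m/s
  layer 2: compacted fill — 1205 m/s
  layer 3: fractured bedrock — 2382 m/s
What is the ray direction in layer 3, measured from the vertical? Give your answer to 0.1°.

Ray parameter p = sin 4.9° / 616 = 1.3866e-04 s/m.
sin θ_3 = p·V_3 = 1.3866e-04 × 2382 = 0.3303.
θ_3 = arcsin 0.3303 = 19.29°.

19.3°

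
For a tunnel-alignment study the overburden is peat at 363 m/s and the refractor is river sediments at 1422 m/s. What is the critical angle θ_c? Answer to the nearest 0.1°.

At critical incidence the refracted ray runs along the interface (θ₂ = 90°), so sin θ_c = V₁/V₂.
θ_c = arcsin(363/1422) = arcsin 0.2553 = 14.79°.

14.8°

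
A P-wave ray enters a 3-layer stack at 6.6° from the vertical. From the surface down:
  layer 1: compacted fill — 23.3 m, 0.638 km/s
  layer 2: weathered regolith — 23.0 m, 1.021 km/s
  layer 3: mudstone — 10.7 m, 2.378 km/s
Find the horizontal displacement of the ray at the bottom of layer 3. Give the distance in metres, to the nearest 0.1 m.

Apply Snell's law at each interface; in layer i the horizontal offset is hᵢ·tan θᵢ.
Layer 1: θ = 6.60°; offset = 23.3·tan 6.60° = 2.696 m.
Layer 2: sin θ = 1.021·sin 6.6°/0.638 = 0.1839, θ = 10.60°; offset = 23.0·tan 10.60° = 4.304 m.
Layer 3: sin θ = 2.378·sin 6.6°/0.638 = 0.4284, θ = 25.37°; offset = 10.7·tan 25.37° = 5.073 m.
Total horizontal offset = 12.073 m.

12.1 m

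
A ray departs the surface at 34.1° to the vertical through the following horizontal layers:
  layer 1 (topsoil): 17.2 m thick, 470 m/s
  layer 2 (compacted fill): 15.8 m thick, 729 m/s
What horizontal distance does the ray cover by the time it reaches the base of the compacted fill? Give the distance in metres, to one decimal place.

39.5 m

Apply Snell's law at each interface; in layer i the horizontal offset is hᵢ·tan θᵢ.
Layer 1: θ = 34.10°; offset = 17.2·tan 34.10° = 11.645 m.
Layer 2: sin θ = 729·sin 34.1°/470 = 0.8696, θ = 60.41°; offset = 15.8·tan 60.41° = 27.825 m.
Summing the layer offsets gives 39.470 m.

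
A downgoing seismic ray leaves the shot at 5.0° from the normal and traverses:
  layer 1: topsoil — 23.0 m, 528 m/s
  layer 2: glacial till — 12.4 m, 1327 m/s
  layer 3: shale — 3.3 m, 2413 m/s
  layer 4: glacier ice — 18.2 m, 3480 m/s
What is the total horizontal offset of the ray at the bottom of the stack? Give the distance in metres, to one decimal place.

19.0 m

Apply Snell's law at each interface; in layer i the horizontal offset is hᵢ·tan θᵢ.
Layer 1: θ = 5.00°; offset = 23.0·tan 5.00° = 2.012 m.
Layer 2: sin θ = 1327·sin 5.0°/528 = 0.2190, θ = 12.65°; offset = 12.4·tan 12.65° = 2.784 m.
Layer 3: sin θ = 2413·sin 5.0°/528 = 0.3983, θ = 23.47°; offset = 3.3·tan 23.47° = 1.433 m.
Layer 4: sin θ = 3480·sin 5.0°/528 = 0.5744, θ = 35.06°; offset = 18.2·tan 35.06° = 12.772 m.
Σ offsets = 19.001 m.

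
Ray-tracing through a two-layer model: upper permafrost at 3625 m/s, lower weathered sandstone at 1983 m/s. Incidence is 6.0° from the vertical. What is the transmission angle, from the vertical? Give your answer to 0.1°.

3.3°

Snell's law: sin θ₂ = (V₂/V₁)·sin θ₁ = (1983/3625)·sin 6.0° = 0.0572.
θ₂ = sin⁻¹(0.0572) = 3.28° (from vertical).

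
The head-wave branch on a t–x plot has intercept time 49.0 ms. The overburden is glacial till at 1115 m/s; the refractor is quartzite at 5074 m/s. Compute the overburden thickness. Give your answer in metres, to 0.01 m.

28.00 m

θ_c = arcsin(1115/5074) = 12.69°; cos θ_c = 0.9756.
tᵢ = 2h cos θ_c/V₁ ⇒ h = tᵢ·V₁/(2 cos θ_c) = 0.049·1115/(2·0.9756) = 28.00 m.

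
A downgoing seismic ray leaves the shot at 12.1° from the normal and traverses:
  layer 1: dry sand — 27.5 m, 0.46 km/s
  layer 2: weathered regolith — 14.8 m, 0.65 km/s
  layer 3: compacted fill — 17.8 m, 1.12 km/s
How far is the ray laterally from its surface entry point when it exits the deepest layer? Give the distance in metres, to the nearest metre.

Ray parameter p = sin 12.1° / 0.46 km/s = 4.5569e-01 s/km.
Layer 1: θ = 12.10°; offset = 27.5·tan 12.10° = 5.895 m.
Layer 2: sin θ = p·0.65 = 0.2962 → θ = 17.23°; offset = 14.8·tan 17.23° = 4.590 m.
Layer 3: sin θ = p·1.12 = 0.5104 → θ = 30.69°; offset = 17.8·tan 30.69° = 10.564 m.
Total horizontal offset = 21.049 m.

21 m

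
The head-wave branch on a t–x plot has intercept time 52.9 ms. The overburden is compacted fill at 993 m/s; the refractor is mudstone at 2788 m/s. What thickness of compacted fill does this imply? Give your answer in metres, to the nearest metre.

28 m

h = tᵢ·V₁·V₂ / (2·√(V₂²−V₁²)).
√(V₂²−V₁²) = √(2788² − 993²) = 2605.2 m/s.
h = 0.0529 s × 993 × 2788 / (2 × 2605.2) = 28.11 m.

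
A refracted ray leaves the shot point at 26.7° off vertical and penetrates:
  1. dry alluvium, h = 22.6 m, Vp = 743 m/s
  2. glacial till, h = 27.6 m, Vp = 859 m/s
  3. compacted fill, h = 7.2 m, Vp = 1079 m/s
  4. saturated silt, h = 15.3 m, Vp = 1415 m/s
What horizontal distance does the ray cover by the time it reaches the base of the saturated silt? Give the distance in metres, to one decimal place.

Ray parameter p = sin 26.7° / 743 m/s = 6.0474e-04 s/m.
Layer 1: θ = 26.70°; offset = 22.6·tan 26.70° = 11.367 m.
Layer 2: sin θ = p·859 = 0.5195 → θ = 31.30°; offset = 27.6·tan 31.30° = 16.779 m.
Layer 3: sin θ = p·1079 = 0.6525 → θ = 40.73°; offset = 7.2·tan 40.73° = 6.200 m.
Layer 4: sin θ = p·1415 = 0.8557 → θ = 58.84°; offset = 15.3·tan 58.84° = 25.301 m.
Total horizontal offset = 59.646 m.

59.6 m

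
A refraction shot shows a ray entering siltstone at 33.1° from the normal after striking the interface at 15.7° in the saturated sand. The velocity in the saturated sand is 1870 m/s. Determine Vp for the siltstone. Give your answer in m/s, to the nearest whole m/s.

sin 15.7° = 0.2706; sin 33.1° = 0.5461.
V₂ = V₁·(sin θ₂/sin θ₁) = 1870·(0.5461/0.2706) = 3773.87 m/s.

3774 m/s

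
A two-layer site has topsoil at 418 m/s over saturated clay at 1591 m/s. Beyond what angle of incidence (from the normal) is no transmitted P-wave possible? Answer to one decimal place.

15.2°

At critical incidence the refracted ray runs along the interface (θ₂ = 90°), so sin θ_c = V₁/V₂.
θ_c = arcsin(418/1591) = arcsin 0.2627 = 15.23°.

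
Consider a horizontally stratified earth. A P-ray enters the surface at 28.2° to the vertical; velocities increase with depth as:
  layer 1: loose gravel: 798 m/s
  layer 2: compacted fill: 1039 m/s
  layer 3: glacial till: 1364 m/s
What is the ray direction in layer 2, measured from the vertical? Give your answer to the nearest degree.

Ray parameter p = sin 28.2° / 798 = 5.9217e-04 s/m.
sin θ_2 = p·V_2 = 5.9217e-04 × 1039 = 0.6153.
θ_2 = arcsin 0.6153 = 37.97°.

38°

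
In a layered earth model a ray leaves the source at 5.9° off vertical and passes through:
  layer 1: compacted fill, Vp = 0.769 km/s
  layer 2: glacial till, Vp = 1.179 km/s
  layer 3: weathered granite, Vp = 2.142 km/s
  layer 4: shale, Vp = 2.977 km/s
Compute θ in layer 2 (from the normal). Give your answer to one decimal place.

9.1°

Ray parameter p = sin 5.9° / 0.769 = 1.3367e-01 s/km.
sin θ_2 = p·V_2 = 1.3367e-01 × 1.179 = 0.1576.
θ_2 = 9.07° from the vertical.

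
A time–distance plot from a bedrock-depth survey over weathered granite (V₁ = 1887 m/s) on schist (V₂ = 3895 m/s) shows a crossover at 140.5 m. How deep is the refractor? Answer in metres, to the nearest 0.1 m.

h = (x_cross/2)·√((V₂−V₁)/(V₂+V₁)).
(V₂−V₁)/(V₂+V₁) = (3895−1887)/(3895+1887) = 0.3473; √ = 0.5893.
h = (140.5/2)·0.5893 = 41.40 m.

41.4 m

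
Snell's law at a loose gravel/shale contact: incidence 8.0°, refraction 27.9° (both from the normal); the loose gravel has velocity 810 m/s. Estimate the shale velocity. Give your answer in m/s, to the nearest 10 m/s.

sin 8.0° = 0.1392; sin 27.9° = 0.4679.
V₂ = V₁·(sin θ₂/sin θ₁) = 810·(0.4679/0.1392) = 2723.39 m/s.

2720 m/s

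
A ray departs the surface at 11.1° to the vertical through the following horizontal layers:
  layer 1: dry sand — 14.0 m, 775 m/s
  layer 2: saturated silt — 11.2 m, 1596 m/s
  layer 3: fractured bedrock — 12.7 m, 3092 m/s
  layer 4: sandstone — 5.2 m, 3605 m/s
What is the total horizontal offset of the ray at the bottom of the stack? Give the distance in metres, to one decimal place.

33.3 m

Apply Snell's law at each interface; in layer i the horizontal offset is hᵢ·tan θᵢ.
Layer 1: θ = 11.10°; offset = 14.0·tan 11.10° = 2.747 m.
Layer 2: sin θ = 1596·sin 11.1°/775 = 0.3965, θ = 23.36°; offset = 11.2·tan 23.36° = 4.837 m.
Layer 3: sin θ = 3092·sin 11.1°/775 = 0.7681, θ = 50.18°; offset = 12.7·tan 50.18° = 15.234 m.
Layer 4: sin θ = 3605·sin 11.1°/775 = 0.8955, θ = 63.58°; offset = 5.2·tan 63.58° = 10.465 m.
Summing the layer offsets gives 33.283 m.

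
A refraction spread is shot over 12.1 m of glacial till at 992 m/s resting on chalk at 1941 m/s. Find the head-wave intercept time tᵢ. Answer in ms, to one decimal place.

21.0 ms

θ_c = arcsin(V₁/V₂) = arcsin(992/1941) = 30.74°; cos θ_c = 0.8595.
tᵢ = 2h·cos θ_c / V₁ = 2·12.1·0.8595 / 992 = 0.02097 s.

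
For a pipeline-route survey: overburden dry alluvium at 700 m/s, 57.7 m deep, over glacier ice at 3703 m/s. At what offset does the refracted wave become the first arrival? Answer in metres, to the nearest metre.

140 m

θ_c = arcsin(700/3703) = 10.90°, so cos θ_c = 0.9820 and tᵢ = 2h cos θ_c/V₁ = 0.1619 s.
At crossover x/V₁ = x/V₂ + tᵢ ⇒ x = tᵢ/(1/V₁ − 1/V₂) = 0.16188/(1.4286e-03 − 2.7005e-04) = 139.73 m.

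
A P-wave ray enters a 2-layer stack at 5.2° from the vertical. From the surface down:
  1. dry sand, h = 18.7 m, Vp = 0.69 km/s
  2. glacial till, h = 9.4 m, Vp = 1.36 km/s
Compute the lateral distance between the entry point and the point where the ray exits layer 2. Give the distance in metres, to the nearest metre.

3 m

Ray parameter p = sin 5.2° / 0.69 km/s = 1.3135e-01 s/km.
Layer 1: θ = 5.20°; offset = 18.7·tan 5.20° = 1.702 m.
Layer 2: sin θ = p·1.36 = 0.1786 → θ = 10.29°; offset = 9.4·tan 10.29° = 1.707 m.
Total horizontal offset = 3.408 m.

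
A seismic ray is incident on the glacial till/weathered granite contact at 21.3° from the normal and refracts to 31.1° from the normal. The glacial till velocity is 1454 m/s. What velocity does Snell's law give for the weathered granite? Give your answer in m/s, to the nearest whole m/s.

sin 21.3° = 0.3633; sin 31.1° = 0.5165.
V₂ = V₁·(sin θ₂/sin θ₁) = 1454·(0.5165/0.3633) = 2067.55 m/s.

2068 m/s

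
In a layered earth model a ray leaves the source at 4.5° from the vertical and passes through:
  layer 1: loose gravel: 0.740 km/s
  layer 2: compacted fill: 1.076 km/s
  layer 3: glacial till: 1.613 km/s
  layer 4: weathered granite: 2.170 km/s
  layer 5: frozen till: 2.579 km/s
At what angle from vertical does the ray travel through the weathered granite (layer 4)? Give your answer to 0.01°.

Ray parameter p = sin 4.5° / 0.740 = 1.0603e-01 s/km.
sin θ_4 = p·V_4 = 1.0603e-01 × 2.170 = 0.2301.
θ_4 = arcsin 0.2301 = 13.30°.

13.30°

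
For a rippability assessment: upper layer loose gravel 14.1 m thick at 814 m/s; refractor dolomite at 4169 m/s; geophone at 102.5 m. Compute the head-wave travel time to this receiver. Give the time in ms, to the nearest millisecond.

59 ms

θ_c = arcsin(V₁/V₂) = arcsin(814/4169) = 11.26°, cos θ_c = 0.9808.
Intercept time tᵢ = 2h cos θ_c / V₁ = 2·14.1·0.9808/814 = 0.03398 s.
t = x/V₂ + tᵢ = 102.5/4169 + 0.03398 = 0.05856 s.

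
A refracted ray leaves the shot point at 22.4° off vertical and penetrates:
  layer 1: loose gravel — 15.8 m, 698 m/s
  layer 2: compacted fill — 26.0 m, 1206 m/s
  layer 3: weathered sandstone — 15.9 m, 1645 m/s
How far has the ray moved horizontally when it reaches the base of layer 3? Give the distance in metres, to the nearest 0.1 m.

p = sin θ₁/V₁ = sin 22.4°/698 = 5.4595e-04 s/m is conserved through the stack.
Layer 1: θ = 22.40°; offset = 15.8·tan 22.40° = 6.512 m.
Layer 2: sin θ = p·1206 = 0.6584 → θ = 41.18°; offset = 26.0·tan 41.18° = 22.744 m.
Layer 3: sin θ = p·1645 = 0.8981 → θ = 63.91°; offset = 15.9·tan 63.91° = 32.466 m.
Summing the layer offsets gives 61.723 m.

61.7 m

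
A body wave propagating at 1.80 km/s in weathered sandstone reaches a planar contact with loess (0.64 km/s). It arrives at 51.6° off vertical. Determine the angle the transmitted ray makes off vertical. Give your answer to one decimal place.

sin θ₁/V₁ = sin θ₂/V₂ ⇒ sin θ₂ = 0.64·sin 51.6°/1.80 = 0.64·0.7837/1.80 = 0.2786.
θ₂ = arcsin 0.2786 = 16.18° from the normal.

16.2°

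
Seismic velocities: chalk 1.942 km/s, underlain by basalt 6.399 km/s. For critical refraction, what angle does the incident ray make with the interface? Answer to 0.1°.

At critical incidence the refracted ray runs along the interface (θ₂ = 90°), so sin θ_c = V₁/V₂.
θ_c = arcsin(1.942/6.399) = arcsin 0.3035 = 17.67°.
Measured from the interface: 90° − 17.67° = 72.33°.

72.3°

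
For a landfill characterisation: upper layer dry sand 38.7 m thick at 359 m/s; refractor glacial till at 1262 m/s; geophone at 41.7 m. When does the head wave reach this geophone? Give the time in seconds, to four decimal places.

0.2397 s

θ_c = arcsin(V₁/V₂) = arcsin(359/1262) = 16.53°, cos θ_c = 0.9587.
Intercept time tᵢ = 2h cos θ_c / V₁ = 2·38.7·0.9587/359 = 0.20669 s.
t = x/V₂ + tᵢ = 41.7/1262 + 0.20669 = 0.23973 s.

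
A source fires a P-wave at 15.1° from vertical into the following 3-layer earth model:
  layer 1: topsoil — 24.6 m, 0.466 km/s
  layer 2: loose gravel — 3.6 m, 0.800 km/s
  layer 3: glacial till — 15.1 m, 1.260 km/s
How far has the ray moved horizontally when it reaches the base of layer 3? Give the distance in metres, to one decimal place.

p = sin θ₁/V₁ = sin 15.1°/0.466 = 5.5902e-01 s/km is conserved through the stack.
Layer 1: θ = 15.10°; offset = 24.6·tan 15.10° = 6.638 m.
Layer 2: sin θ = p·0.800 = 0.4472 → θ = 26.57°; offset = 3.6·tan 26.57° = 1.800 m.
Layer 3: sin θ = p·1.260 = 0.7044 → θ = 44.78°; offset = 15.1·tan 44.78° = 14.984 m.
Total horizontal offset = 23.421 m.

23.4 m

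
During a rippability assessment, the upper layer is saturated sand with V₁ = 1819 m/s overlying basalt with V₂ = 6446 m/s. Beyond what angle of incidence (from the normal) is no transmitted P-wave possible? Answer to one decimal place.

At critical incidence the refracted ray runs along the interface (θ₂ = 90°), so sin θ_c = V₁/V₂.
θ_c = arcsin(1819/6446) = arcsin 0.2822 = 16.39°.

16.4°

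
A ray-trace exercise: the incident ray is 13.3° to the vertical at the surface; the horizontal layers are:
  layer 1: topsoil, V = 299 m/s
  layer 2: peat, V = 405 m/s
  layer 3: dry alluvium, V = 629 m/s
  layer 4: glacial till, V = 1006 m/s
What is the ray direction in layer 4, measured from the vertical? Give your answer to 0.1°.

Snell's law across each interface conserves sin θ / V, so sin θ_4 = V_4·sin θ₁/V₁.
sin θ_4 = 1006 × sin 13.3° / 299 = 0.7740.
θ_4 = arcsin 0.7740 = 50.72°.

50.7°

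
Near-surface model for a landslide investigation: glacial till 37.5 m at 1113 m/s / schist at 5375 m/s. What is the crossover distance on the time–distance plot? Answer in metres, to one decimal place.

92.5 m

θ_c = arcsin(1113/5375) = 11.95°, so cos θ_c = 0.9783 and tᵢ = 2h cos θ_c/V₁ = 0.0659 s.
At crossover x/V₁ = x/V₂ + tᵢ ⇒ x = tᵢ/(1/V₁ − 1/V₂) = 0.06592/(8.9847e-04 − 1.8605e-04) = 92.54 m.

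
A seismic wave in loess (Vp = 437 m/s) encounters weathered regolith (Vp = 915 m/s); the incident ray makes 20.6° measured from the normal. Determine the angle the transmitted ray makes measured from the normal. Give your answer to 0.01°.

47.45°

Snell's law: sin θ₂ = (V₂/V₁)·sin θ₁ = (915/437)·sin 20.6° = 0.7367.
θ₂ = sin⁻¹(0.7367) = 47.45° (from vertical).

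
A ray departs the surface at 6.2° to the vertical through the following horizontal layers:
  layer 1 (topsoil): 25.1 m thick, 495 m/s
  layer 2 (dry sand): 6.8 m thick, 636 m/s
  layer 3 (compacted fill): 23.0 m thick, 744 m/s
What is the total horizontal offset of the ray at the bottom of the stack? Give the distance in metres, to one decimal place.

Ray parameter p = sin 6.2° / 495 m/s = 2.1818e-04 s/m.
Layer 1: θ = 6.20°; offset = 25.1·tan 6.20° = 2.727 m.
Layer 2: sin θ = p·636 = 0.1388 → θ = 7.98°; offset = 6.8·tan 7.98° = 0.953 m.
Layer 3: sin θ = p·744 = 0.1623 → θ = 9.34°; offset = 23.0·tan 9.34° = 3.784 m.
Summing the layer offsets gives 7.463 m.

7.5 m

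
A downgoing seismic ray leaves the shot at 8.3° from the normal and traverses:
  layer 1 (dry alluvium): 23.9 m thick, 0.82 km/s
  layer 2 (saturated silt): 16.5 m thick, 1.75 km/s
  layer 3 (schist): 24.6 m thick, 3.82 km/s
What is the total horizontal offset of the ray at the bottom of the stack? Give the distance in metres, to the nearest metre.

Ray parameter p = sin 8.3° / 0.82 km/s = 1.7604e-01 s/km.
Layer 1: θ = 8.30°; offset = 23.9·tan 8.30° = 3.487 m.
Layer 2: sin θ = p·1.75 = 0.3081 → θ = 17.94°; offset = 16.5·tan 17.94° = 5.343 m.
Layer 3: sin θ = p·3.82 = 0.6725 → θ = 42.26°; offset = 24.6·tan 42.26° = 22.352 m.
Σ offsets = 31.182 m.

31 m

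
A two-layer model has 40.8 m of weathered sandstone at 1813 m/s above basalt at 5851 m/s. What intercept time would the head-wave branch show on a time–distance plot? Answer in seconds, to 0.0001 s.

tᵢ = 2h·√(V₂²−V₁²)/(V₁V₂).
√(V₂²−V₁²) = √(5851²−1813²) = 5563.0 m/s.
tᵢ = 2·40.8·5563.0/(1813·5851) = 0.04279 s.

0.0428 s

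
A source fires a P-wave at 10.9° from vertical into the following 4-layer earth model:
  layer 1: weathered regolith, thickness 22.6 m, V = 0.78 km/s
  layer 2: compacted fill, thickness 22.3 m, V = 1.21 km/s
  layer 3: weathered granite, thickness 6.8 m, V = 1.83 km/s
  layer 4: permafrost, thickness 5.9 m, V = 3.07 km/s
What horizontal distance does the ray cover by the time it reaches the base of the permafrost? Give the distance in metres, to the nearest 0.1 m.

21.1 m

p = sin θ₁/V₁ = sin 10.9°/0.78 = 2.4243e-01 s/km is conserved through the stack.
Layer 1: θ = 10.90°; offset = 22.6·tan 10.90° = 4.352 m.
Layer 2: sin θ = p·1.21 = 0.2933 → θ = 17.06°; offset = 22.3·tan 17.06° = 6.843 m.
Layer 3: sin θ = p·1.83 = 0.4436 → θ = 26.34°; offset = 6.8·tan 26.34° = 3.366 m.
Layer 4: sin θ = p·3.07 = 0.7443 → θ = 48.10°; offset = 5.9·tan 48.10° = 6.575 m.
Total horizontal offset = 21.135 m.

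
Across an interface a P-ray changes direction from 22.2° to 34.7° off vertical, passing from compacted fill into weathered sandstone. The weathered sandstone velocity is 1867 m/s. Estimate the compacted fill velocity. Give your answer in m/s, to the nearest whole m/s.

1239 m/s

sin 22.2° = 0.3778; sin 34.7° = 0.5693.
V₁ = V₂·(sin θ₁/sin θ₂) = 1867·(0.3778/0.5693) = 1239.16 m/s.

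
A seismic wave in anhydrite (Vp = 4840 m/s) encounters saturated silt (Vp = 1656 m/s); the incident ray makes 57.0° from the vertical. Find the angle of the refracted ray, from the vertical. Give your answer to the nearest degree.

Snell's law: sin θ₂ = (V₂/V₁)·sin θ₁ = (1656/4840)·sin 57.0° = 0.2870.
θ₂ = arcsin 0.2870 = 16.68° from the normal.

17°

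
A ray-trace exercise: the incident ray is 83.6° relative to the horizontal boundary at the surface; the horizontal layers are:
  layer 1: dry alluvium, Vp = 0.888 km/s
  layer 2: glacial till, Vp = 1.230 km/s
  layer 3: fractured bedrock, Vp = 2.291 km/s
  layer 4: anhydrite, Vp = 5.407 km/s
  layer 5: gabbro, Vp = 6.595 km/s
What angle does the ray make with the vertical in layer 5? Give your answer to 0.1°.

From the normal: θ₁ = 90° − 83.6° = 6.4°.
Snell's law across each interface conserves sin θ / V, so sin θ_5 = V_5·sin θ₁/V₁.
sin θ_5 = 6.595 × sin 6.4° / 0.888 = 0.8279.
θ_5 = 55.88° from the vertical.

55.9°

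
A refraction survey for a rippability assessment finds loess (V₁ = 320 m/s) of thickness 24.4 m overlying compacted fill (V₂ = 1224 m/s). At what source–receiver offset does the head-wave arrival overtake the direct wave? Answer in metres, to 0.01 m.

63.78 m

θ_c = arcsin(320/1224) = 15.16°, so cos θ_c = 0.9652 and tᵢ = 2h cos θ_c/V₁ = 0.1472 s.
At crossover x/V₁ = x/V₂ + tᵢ ⇒ x = tᵢ/(1/V₁ − 1/V₂) = 0.14720/(3.1250e-03 − 8.1699e-04) = 63.78 m.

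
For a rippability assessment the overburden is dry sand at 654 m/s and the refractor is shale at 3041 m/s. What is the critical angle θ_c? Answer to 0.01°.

Critical incidence: sin θ_c = V₁/V₂ = 654/3041 = 0.2151.
θ_c = arcsin 0.2151 = 12.42°.

12.42°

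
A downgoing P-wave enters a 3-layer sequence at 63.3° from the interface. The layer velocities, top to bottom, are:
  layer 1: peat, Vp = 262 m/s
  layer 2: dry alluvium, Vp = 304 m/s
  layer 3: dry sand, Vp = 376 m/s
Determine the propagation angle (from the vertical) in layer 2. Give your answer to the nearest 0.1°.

31.4°

From the normal: θ₁ = 90° − 63.3° = 26.7°.
Snell's law across each interface conserves sin θ / V, so sin θ_2 = V_2·sin θ₁/V₁.
sin θ_2 = 304 × sin 26.7° / 262 = 0.5213.
θ_2 = 31.42° from the vertical.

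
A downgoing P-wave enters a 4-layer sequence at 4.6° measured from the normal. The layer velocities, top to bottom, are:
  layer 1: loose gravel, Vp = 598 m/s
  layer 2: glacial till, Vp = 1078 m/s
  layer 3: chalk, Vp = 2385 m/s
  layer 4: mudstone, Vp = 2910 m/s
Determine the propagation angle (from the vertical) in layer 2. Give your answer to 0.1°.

8.3°

Ray parameter p = sin 4.6° / 598 = 1.3411e-04 s/m.
sin θ_2 = p·V_2 = 1.3411e-04 × 1078 = 0.1446.
θ_2 = arcsin 0.1446 = 8.31°.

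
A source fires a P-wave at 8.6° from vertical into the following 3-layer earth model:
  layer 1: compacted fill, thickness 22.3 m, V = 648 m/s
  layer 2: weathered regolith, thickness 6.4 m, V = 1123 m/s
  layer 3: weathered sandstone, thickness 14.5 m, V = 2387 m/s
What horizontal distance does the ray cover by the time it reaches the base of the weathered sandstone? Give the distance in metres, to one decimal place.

14.7 m

p = sin θ₁/V₁ = sin 8.6°/648 = 2.3076e-04 s/m is conserved through the stack.
Layer 1: θ = 8.60°; offset = 22.3·tan 8.60° = 3.373 m.
Layer 2: sin θ = p·1123 = 0.2591 → θ = 15.02°; offset = 6.4·tan 15.02° = 1.717 m.
Layer 3: sin θ = p·2387 = 0.5508 → θ = 33.42°; offset = 14.5·tan 33.42° = 9.570 m.
Σ offsets = 14.660 m.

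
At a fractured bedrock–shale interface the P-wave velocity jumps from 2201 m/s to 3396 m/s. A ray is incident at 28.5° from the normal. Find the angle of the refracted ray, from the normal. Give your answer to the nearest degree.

sin θ₁/V₁ = sin θ₂/V₂ ⇒ sin θ₂ = 3396·sin 28.5°/2201 = 3396·0.4772/2201 = 0.7362.
θ₂ = arcsin 0.7362 = 47.41° from the normal.

47°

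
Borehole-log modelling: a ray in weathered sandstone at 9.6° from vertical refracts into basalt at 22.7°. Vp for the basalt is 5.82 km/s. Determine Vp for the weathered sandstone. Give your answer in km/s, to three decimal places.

2.515 km/s

sin 9.6° = 0.1668; sin 22.7° = 0.3859.
V₁ = V₂·(sin θ₁/sin θ₂) = 5.82·(0.1668/0.3859) = 2.515 km/s.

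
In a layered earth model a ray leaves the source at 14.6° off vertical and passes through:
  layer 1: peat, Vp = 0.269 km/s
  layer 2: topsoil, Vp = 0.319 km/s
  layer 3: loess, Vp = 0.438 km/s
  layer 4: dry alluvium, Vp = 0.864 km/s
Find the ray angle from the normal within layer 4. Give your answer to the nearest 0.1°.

54.1°

Ray parameter p = sin 14.6° / 0.269 = 9.3706e-01 s/km.
sin θ_4 = p·V_4 = 9.3706e-01 × 0.864 = 0.8096.
θ_4 = 54.06° from the vertical.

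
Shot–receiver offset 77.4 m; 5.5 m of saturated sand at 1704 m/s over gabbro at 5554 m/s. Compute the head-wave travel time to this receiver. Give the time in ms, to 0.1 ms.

θ_c = arcsin(V₁/V₂) = arcsin(1704/5554) = 17.87°, cos θ_c = 0.9518.
Intercept time tᵢ = 2h cos θ_c / V₁ = 2·5.5·0.9518/1704 = 0.00614 s.
t = x/V₂ + tᵢ = 77.4/5554 + 0.00614 = 0.02008 s.

20.1 ms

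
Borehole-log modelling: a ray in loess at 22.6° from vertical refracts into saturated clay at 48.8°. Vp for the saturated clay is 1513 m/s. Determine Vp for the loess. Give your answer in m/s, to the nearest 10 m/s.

770 m/s

Snell's law: sin 22.6°/V₁ = sin 48.8°/V₂.
V₁ = V₂·sin 22.6°/sin 48.8° = 1513 × 0.5107 = 772.76 m/s.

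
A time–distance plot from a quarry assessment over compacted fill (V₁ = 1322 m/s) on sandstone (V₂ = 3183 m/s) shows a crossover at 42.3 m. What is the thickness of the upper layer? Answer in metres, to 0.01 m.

x_cross = 2h·√((V₂+V₁)/(V₂−V₁)) → h = x_cross / (2·√((V₂+V₁)/(V₂−V₁))).
√((V₂+V₁)/(V₂−V₁)) = √((3183+1322)/(3183−1322)) = 1.5559.
h = 42.3 / (2·1.5559) = 13.59 m.

13.59 m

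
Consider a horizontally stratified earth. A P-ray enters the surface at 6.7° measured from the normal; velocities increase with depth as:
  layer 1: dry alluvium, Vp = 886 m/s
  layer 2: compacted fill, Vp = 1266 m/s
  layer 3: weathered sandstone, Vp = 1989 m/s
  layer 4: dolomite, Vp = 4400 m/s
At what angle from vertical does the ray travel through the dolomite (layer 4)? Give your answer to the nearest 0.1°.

35.4°

Snell's law across each interface conserves sin θ / V, so sin θ_4 = V_4·sin θ₁/V₁.
sin θ_4 = 4400 × sin 6.7° / 886 = 0.5794.
θ_4 = 35.41° from the vertical.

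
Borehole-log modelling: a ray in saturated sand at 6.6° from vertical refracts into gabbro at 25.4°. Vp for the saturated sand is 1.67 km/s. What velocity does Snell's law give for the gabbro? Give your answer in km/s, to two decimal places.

sin 6.6° = 0.1149; sin 25.4° = 0.4289.
V₂ = V₁·(sin θ₂/sin θ₁) = 1.67·(0.4289/0.1149) = 6.23 km/s.

6.23 km/s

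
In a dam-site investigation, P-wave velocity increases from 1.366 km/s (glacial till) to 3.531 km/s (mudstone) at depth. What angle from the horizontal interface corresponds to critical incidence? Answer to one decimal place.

67.2°

At critical incidence the refracted ray runs along the interface (θ₂ = 90°), so sin θ_c = V₁/V₂.
θ_c = arcsin(1.366/3.531) = arcsin 0.3869 = 22.76°.
Measured from the interface: 90° − 22.76° = 67.24°.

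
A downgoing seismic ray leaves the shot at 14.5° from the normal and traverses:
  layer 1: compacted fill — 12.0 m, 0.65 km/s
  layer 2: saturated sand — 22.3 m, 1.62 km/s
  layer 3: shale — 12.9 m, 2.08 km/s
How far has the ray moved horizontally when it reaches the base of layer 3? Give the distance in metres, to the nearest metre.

38 m

Ray parameter p = sin 14.5° / 0.65 km/s = 3.8520e-01 s/km.
Layer 1: θ = 14.50°; offset = 12.0·tan 14.50° = 3.103 m.
Layer 2: sin θ = p·1.62 = 0.6240 → θ = 38.61°; offset = 22.3·tan 38.61° = 17.809 m.
Layer 3: sin θ = p·2.08 = 0.8012 → θ = 53.25°; offset = 12.9·tan 53.25° = 17.273 m.
Summing the layer offsets gives 38.185 m.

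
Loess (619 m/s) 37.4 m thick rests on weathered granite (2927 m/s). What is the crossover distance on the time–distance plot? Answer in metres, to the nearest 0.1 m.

θ_c = arcsin(619/2927) = 12.21°, so cos θ_c = 0.9774 and tᵢ = 2h cos θ_c/V₁ = 0.1181 s.
At crossover x/V₁ = x/V₂ + tᵢ ⇒ x = tᵢ/(1/V₁ − 1/V₂) = 0.11811/(1.6155e-03 − 3.4165e-04) = 92.72 m.

92.7 m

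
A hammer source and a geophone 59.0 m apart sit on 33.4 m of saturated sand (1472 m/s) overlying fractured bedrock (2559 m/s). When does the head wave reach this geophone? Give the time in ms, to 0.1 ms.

θ_c = arcsin(V₁/V₂) = arcsin(1472/2559) = 35.12°, cos θ_c = 0.8180.
Intercept time tᵢ = 2h cos θ_c / V₁ = 2·33.4·0.8180/1472 = 0.03712 s.
t = x/V₂ + tᵢ = 59.0/2559 + 0.03712 = 0.06018 s.

60.2 ms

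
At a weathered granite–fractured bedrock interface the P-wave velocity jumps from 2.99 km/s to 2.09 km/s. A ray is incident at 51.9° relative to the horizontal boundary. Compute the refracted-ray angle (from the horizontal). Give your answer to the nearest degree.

Angle from the normal: 90° − 51.9° = 38.1°.
sin θ₁/V₁ = sin θ₂/V₂ ⇒ sin θ₂ = 2.09·sin 38.1°/2.99 = 2.09·0.6170/2.99 = 0.4313.
θ₂ = arcsin 0.4313 = 25.55° from the normal.
From the interface: 90° − 25.55° = 64.45°.

64°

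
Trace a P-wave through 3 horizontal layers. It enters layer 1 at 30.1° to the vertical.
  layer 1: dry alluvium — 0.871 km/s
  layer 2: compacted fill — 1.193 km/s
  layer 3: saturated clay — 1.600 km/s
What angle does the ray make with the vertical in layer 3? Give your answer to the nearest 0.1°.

67.1°

Ray parameter p = sin 30.1° / 0.871 = 5.7579e-01 s/km.
sin θ_3 = p·V_3 = 5.7579e-01 × 1.600 = 0.9213.
θ_3 = 67.11° from the vertical.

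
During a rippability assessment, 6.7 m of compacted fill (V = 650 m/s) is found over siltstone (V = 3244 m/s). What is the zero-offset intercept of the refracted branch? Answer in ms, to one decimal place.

θ_c = arcsin(V₁/V₂) = arcsin(650/3244) = 11.56°; cos θ_c = 0.9797.
tᵢ = 2h·cos θ_c / V₁ = 2·6.7·0.9797 / 650 = 0.02020 s.

20.2 ms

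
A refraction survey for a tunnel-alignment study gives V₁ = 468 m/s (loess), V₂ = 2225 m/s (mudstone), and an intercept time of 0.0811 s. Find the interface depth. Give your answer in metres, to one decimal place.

19.4 m

θ_c = arcsin(468/2225) = 12.14°; cos θ_c = 0.9776.
tᵢ = 2h cos θ_c/V₁ ⇒ h = tᵢ·V₁/(2 cos θ_c) = 0.0811·468/(2·0.9776) = 19.41 m.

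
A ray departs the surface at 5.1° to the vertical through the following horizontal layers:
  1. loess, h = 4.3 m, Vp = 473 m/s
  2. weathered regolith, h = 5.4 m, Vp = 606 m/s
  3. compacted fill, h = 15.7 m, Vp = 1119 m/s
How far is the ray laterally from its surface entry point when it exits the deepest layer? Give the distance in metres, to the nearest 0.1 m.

4.4 m

p = sin θ₁/V₁ = sin 5.1°/473 = 1.8794e-04 s/m is conserved through the stack.
Layer 1: θ = 5.10°; offset = 4.3·tan 5.10° = 0.384 m.
Layer 2: sin θ = p·606 = 0.1139 → θ = 6.54°; offset = 5.4·tan 6.54° = 0.619 m.
Layer 3: sin θ = p·1119 = 0.2103 → θ = 12.14°; offset = 15.7·tan 12.14° = 3.377 m.
Σ offsets = 4.380 m.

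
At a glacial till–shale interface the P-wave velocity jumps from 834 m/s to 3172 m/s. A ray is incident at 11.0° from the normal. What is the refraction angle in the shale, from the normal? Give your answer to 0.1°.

46.5°

sin θ₁/V₁ = sin θ₂/V₂ ⇒ sin θ₂ = 3172·sin 11.0°/834 = 3172·0.1908/834 = 0.7257.
θ₂ = sin⁻¹(0.7257) = 46.53° (from vertical).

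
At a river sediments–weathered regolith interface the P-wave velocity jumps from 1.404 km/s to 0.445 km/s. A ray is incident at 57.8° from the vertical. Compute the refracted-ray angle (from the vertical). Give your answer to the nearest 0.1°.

sin θ₁/V₁ = sin θ₂/V₂ ⇒ sin θ₂ = 0.445·sin 57.8°/1.404 = 0.445·0.8462/1.404 = 0.2682.
θ₂ = arcsin 0.2682 = 15.56° from the normal.

15.6°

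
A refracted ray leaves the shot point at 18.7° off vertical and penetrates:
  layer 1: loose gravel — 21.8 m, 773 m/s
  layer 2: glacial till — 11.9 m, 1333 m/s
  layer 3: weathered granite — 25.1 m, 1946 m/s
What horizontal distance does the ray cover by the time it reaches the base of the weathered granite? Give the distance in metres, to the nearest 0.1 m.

49.6 m

p = sin θ₁/V₁ = sin 18.7°/773 = 4.1476e-04 s/m is conserved through the stack.
Layer 1: θ = 18.70°; offset = 21.8·tan 18.70° = 7.379 m.
Layer 2: sin θ = p·1333 = 0.5529 → θ = 33.56°; offset = 11.9·tan 33.56° = 7.896 m.
Layer 3: sin θ = p·1946 = 0.8071 → θ = 53.82°; offset = 25.1·tan 53.82° = 34.316 m.
Summing the layer offsets gives 49.590 m.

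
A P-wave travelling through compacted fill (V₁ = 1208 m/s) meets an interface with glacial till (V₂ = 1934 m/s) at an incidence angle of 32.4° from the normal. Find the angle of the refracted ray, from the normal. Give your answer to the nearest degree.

Snell's law: sin θ₂ = (V₂/V₁)·sin θ₁ = (1934/1208)·sin 32.4° = 0.8579.
θ₂ = sin⁻¹(0.8579) = 59.08° (from vertical).

59°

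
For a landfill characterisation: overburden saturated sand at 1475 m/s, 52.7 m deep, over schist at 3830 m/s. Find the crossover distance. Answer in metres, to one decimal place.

x_cross = 2h·√((V₂+V₁)/(V₂−V₁)).
(V₂+V₁)/(V₂−V₁) = (3830+1475)/(3830−1475) = 2.2527; √ = 1.5009.
x_cross = 2·52.7·1.5009 = 158.19 m.

158.2 m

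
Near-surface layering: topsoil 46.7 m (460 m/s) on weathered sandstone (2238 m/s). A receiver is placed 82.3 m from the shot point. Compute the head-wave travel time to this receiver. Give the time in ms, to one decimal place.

θ_c = arcsin(V₁/V₂) = arcsin(460/2238) = 11.86°, cos θ_c = 0.9786.
Intercept time tᵢ = 2h cos θ_c / V₁ = 2·46.7·0.9786/460 = 0.19871 s.
t = x/V₂ + tᵢ = 82.3/2238 + 0.19871 = 0.23548 s.

235.5 ms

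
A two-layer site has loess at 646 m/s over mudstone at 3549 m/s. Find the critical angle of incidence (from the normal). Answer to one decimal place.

10.5°

At critical incidence the refracted ray runs along the interface (θ₂ = 90°), so sin θ_c = V₁/V₂.
θ_c = arcsin(646/3549) = arcsin 0.1820 = 10.49°.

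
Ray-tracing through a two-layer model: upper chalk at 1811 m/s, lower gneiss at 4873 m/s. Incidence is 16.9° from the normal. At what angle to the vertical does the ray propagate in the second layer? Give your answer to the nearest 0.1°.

51.5°

Snell's law: sin θ₂ = (V₂/V₁)·sin θ₁ = (4873/1811)·sin 16.9° = 0.7822.
θ₂ = sin⁻¹(0.7822) = 51.46° (from vertical).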